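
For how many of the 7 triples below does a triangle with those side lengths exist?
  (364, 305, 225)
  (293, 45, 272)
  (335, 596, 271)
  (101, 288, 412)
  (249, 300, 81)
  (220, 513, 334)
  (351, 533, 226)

(225,305,364): 225+305 > 364 → valid
(45,272,293): 45+272 > 293 → valid
(271,335,596): 271+335 > 596 → valid
(101,288,412): 101+288 ≤ 412 → not valid
(81,249,300): 81+249 > 300 → valid
(220,334,513): 220+334 > 513 → valid
(226,351,533): 226+351 > 533 → valid
6 of the 7 triples form a triangle.

6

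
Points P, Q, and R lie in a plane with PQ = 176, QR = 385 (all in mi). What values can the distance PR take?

209 ≤ PR ≤ 561 mi

By the triangle inequality, |176 − 385| ≤ PR ≤ 176 + 385.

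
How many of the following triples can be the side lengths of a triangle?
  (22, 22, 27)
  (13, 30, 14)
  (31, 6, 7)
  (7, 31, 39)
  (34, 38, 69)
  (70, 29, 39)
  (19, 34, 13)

2

(22,22,27): 22+22 > 27 → valid
(13,14,30): 13+14 ≤ 30 → not valid
(6,7,31): 6+7 ≤ 31 → not valid
(7,31,39): 7+31 ≤ 39 → not valid
(34,38,69): 34+38 > 69 → valid
(29,39,70): 29+39 ≤ 70 → not valid
(13,19,34): 13+19 ≤ 34 → not valid
2 of the 7 triples form a triangle.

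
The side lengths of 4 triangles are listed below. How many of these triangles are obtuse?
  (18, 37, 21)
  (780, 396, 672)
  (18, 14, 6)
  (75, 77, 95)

2

(18,37,21): 18²+21² = 765 < 1369 = 37² → obtuse
(780,396,672): 396²+672² = 608400 = 780² → right
(18,14,6): 6²+14² = 232 < 324 = 18² → obtuse
(75,77,95): 75²+77² = 11554 > 9025 = 95² → acute
2 of the 4 are obtuse.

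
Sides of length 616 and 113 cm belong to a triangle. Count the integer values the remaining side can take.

The third side lies in the open interval (503, 729).
Integers from 504 to 728 inclusive: 728 − 504 + 1 = 225.

225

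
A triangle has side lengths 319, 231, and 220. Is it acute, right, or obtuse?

Compare the square of the longest side to the sum of squares of the other two: 220² + 231² = 101761 = 319².

right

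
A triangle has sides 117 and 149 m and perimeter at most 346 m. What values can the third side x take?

32 < x ≤ 80 m

Triangle inequality alone gives 32 < x < 266.
The perimeter condition gives x ≤ 346 − 117 − 149 = 80.
Intersecting the two: 32 < x ≤ 80.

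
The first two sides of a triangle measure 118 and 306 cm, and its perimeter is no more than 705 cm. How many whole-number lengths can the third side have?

93

Triangle inequality: 188 < x < 424. Perimeter ≤ 705 gives x ≤ 705 − 118 − 306 = 281.
So 188 < x ≤ 281; integers 189 through 281: 93 values.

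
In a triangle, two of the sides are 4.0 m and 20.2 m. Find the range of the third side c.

16.2 < c < 24.2 (m)

By the triangle inequality, c must be less than 4.0 + 20.2 = 24.2 and greater than |4.0 − 20.2| = 16.2.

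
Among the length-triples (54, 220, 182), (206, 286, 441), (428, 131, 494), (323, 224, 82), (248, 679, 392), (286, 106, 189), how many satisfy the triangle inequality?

4

(54,182,220): 54+182 > 220 → valid
(206,286,441): 206+286 > 441 → valid
(131,428,494): 131+428 > 494 → valid
(82,224,323): 82+224 ≤ 323 → not valid
(248,392,679): 248+392 ≤ 679 → not valid
(106,189,286): 106+189 > 286 → valid
4 of the 6 triples form a triangle.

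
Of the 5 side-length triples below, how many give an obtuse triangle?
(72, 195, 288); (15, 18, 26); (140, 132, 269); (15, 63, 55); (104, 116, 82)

(72,195,288): 72+195 ≤ 288, not a triangle
(15,18,26): 15²+18² = 549 < 676 = 26² → obtuse
(140,132,269): 132²+140² = 37024 < 72361 = 269² → obtuse
(15,63,55): 15²+55² = 3250 < 3969 = 63² → obtuse
(104,116,82): 82²+104² = 17540 > 13456 = 116² → acute
3 of the 5 are obtuse.

3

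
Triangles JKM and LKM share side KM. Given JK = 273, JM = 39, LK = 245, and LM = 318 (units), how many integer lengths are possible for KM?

77

From triangle JKM: 234 < KM < 312.
From triangle LKM: 73 < KM < 563.
Intersection: 234 < KM < 312, so integers 235 through 311: 77 values.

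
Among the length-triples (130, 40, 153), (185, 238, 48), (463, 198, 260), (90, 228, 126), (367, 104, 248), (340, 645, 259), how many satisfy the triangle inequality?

1

(40,130,153): 40+130 > 153 → valid
(48,185,238): 48+185 ≤ 238 → not valid
(198,260,463): 198+260 ≤ 463 → not valid
(90,126,228): 90+126 ≤ 228 → not valid
(104,248,367): 104+248 ≤ 367 → not valid
(259,340,645): 259+340 ≤ 645 → not valid
1 of the 6 triples forms a triangle.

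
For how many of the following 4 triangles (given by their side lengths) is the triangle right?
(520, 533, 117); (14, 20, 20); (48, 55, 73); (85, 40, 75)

(520,533,117): 117²+520² = 284089 = 533² → right
(14,20,20): 14²+20² = 596 > 400 = 20² → acute
(48,55,73): 48²+55² = 5329 = 73² → right
(85,40,75): 40²+75² = 7225 = 85² → right
3 of the 4 are right.

3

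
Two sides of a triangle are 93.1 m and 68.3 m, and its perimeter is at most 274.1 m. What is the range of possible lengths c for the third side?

Triangle inequality alone gives 24.8 < c < 161.4.
The perimeter condition gives c ≤ 274.1 − 93.1 − 68.3 = 112.7.
Intersecting the two: 24.8 < c ≤ 112.7.

24.8 < c ≤ 112.7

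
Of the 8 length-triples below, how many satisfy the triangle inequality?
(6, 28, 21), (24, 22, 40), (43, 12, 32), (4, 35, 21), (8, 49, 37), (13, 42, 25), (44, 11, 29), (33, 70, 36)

2

(6,21,28): 6+21 ≤ 28 → not valid
(22,24,40): 22+24 > 40 → valid
(12,32,43): 12+32 > 43 → valid
(4,21,35): 4+21 ≤ 35 → not valid
(8,37,49): 8+37 ≤ 49 → not valid
(13,25,42): 13+25 ≤ 42 → not valid
(11,29,44): 11+29 ≤ 44 → not valid
(33,36,70): 33+36 ≤ 70 → not valid
2 of the 8 triples form a triangle.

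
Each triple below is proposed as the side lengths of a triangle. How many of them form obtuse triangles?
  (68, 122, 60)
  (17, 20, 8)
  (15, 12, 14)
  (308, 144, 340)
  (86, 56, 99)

2

(68,122,60): 60²+68² = 8224 < 14884 = 122² → obtuse
(17,20,8): 8²+17² = 353 < 400 = 20² → obtuse
(15,12,14): 12²+14² = 340 > 225 = 15² → acute
(308,144,340): 144²+308² = 115600 = 340² → right
(86,56,99): 56²+86² = 10532 > 9801 = 99² → acute
2 of the 5 are obtuse.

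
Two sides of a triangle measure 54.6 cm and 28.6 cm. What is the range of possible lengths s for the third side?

26.0 < s < 83.2

By the triangle inequality, s must be less than 54.6 + 28.6 = 83.2 and greater than |54.6 − 28.6| = 26.0.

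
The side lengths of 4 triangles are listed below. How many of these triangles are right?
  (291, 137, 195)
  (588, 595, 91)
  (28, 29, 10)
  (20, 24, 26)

1

(291,137,195): 137²+195² = 56794 < 84681 = 291² → obtuse
(588,595,91): 91²+588² = 354025 = 595² → right
(28,29,10): 10²+28² = 884 > 841 = 29² → acute
(20,24,26): 20²+24² = 976 > 676 = 26² → acute
1 of the 4 is right.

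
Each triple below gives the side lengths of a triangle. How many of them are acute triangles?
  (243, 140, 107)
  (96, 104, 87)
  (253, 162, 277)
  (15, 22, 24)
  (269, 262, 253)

(243,140,107): 107²+140² = 31049 < 59049 = 243² → obtuse
(96,104,87): 87²+96² = 16785 > 10816 = 104² → acute
(253,162,277): 162²+253² = 90253 > 76729 = 277² → acute
(15,22,24): 15²+22² = 709 > 576 = 24² → acute
(269,262,253): 253²+262² = 132653 > 72361 = 269² → acute
4 of the 5 are acute.

4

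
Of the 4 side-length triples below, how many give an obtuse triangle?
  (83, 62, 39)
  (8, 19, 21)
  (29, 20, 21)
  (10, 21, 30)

3

(83,62,39): 39²+62² = 5365 < 6889 = 83² → obtuse
(8,19,21): 8²+19² = 425 < 441 = 21² → obtuse
(29,20,21): 20²+21² = 841 = 29² → right
(10,21,30): 10²+21² = 541 < 900 = 30² → obtuse
3 of the 4 are obtuse.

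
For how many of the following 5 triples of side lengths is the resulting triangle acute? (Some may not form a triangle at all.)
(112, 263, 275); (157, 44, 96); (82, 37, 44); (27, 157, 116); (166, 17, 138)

(112,263,275): 112²+263² = 81713 > 75625 = 275² → acute
(157,44,96): 44+96 ≤ 157, not a triangle
(82,37,44): 37+44 ≤ 82, not a triangle
(27,157,116): 27+116 ≤ 157, not a triangle
(166,17,138): 17+138 ≤ 166, not a triangle
1 of the 5 is acute.

1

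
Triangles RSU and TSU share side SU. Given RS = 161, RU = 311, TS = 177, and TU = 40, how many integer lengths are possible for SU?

66

From triangle RSU: 150 < SU < 472.
From triangle TSU: 137 < SU < 217.
Intersection: 150 < SU < 217, so integers 151 through 216: 66 values.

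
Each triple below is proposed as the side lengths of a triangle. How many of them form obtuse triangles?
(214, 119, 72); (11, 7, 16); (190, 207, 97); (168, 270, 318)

(214,119,72): 72+119 ≤ 214, not a triangle
(11,7,16): 7²+11² = 170 < 256 = 16² → obtuse
(190,207,97): 97²+190² = 45509 > 42849 = 207² → acute
(168,270,318): 168²+270² = 101124 = 318² → right
1 of the 4 is obtuse.

1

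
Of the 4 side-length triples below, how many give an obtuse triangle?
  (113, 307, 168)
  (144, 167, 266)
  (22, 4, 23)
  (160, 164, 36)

2

(113,307,168): 113+168 ≤ 307, not a triangle
(144,167,266): 144²+167² = 48625 < 70756 = 266² → obtuse
(22,4,23): 4²+22² = 500 < 529 = 23² → obtuse
(160,164,36): 36²+160² = 26896 = 164² → right
2 of the 4 are obtuse.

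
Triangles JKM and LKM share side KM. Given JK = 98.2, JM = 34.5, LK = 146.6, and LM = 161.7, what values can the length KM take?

From triangle JKM: |98.2 − 34.5| < KM < 98.2 + 34.5, i.e. 63.7 < KM < 132.7.
From triangle LKM: 15.1 < KM < 308.3.
Both must hold, so KM lies in the intersection.

63.7 < KM < 132.7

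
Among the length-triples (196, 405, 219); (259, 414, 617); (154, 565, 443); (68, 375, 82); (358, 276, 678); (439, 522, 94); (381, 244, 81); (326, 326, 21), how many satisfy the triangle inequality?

5

(196,219,405): 196+219 > 405 → valid
(259,414,617): 259+414 > 617 → valid
(154,443,565): 154+443 > 565 → valid
(68,82,375): 68+82 ≤ 375 → not valid
(276,358,678): 276+358 ≤ 678 → not valid
(94,439,522): 94+439 > 522 → valid
(81,244,381): 81+244 ≤ 381 → not valid
(21,326,326): 21+326 > 326 → valid
5 of the 8 triples form a triangle.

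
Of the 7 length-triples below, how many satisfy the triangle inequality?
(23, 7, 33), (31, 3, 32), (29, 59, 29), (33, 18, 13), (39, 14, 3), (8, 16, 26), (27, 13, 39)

2

(7,23,33): 7+23 ≤ 33 → not valid
(3,31,32): 3+31 > 32 → valid
(29,29,59): 29+29 ≤ 59 → not valid
(13,18,33): 13+18 ≤ 33 → not valid
(3,14,39): 3+14 ≤ 39 → not valid
(8,16,26): 8+16 ≤ 26 → not valid
(13,27,39): 13+27 > 39 → valid
2 of the 7 triples form a triangle.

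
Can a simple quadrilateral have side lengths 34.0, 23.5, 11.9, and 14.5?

Yes

A quadrilateral exists iff every side is shorter than the sum of the others — equivalently, the longest side is less than the sum of the rest.
Longest side 34.0 < 49.9 (sum of the remaining 3), so yes.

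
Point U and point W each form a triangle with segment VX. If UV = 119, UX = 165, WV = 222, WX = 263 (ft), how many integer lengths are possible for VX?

From triangle UVX: 46 < VX < 284.
From triangle WVX: 41 < VX < 485.
Intersection: 46 < VX < 284, so integers 47 through 283: 237 values.

237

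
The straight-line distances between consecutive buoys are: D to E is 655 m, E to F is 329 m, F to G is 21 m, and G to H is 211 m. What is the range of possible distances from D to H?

94 ≤ DH ≤ 1216 m

The maximum is all hops collinear in one direction: 655 + 329 + 21 + 211 = 1216.
The longest hop is 655; the others sum to 561. Folding the others back against it leaves at least 655 − 561 = 94.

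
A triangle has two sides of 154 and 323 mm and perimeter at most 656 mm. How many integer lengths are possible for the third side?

Triangle inequality: 169 < x < 477. Perimeter ≤ 656 gives x ≤ 656 − 154 − 323 = 179.
So 169 < x ≤ 179; integers 170 through 179: 10 values.

10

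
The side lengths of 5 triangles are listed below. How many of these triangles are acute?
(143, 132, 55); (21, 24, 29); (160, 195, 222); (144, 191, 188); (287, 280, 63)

(143,132,55): 55²+132² = 20449 = 143² → right
(21,24,29): 21²+24² = 1017 > 841 = 29² → acute
(160,195,222): 160²+195² = 63625 > 49284 = 222² → acute
(144,191,188): 144²+188² = 56080 > 36481 = 191² → acute
(287,280,63): 63²+280² = 82369 = 287² → right
3 of the 5 are acute.

3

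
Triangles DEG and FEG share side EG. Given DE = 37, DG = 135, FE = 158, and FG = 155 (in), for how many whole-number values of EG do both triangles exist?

73

From triangle DEG: 98 < EG < 172.
From triangle FEG: 3 < EG < 313.
Intersection: 98 < EG < 172, so integers 99 through 171: 73 values.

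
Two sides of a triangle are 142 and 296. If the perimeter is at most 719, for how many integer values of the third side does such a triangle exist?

127

Triangle inequality: 154 < x < 438. Perimeter ≤ 719 gives x ≤ 719 − 142 − 296 = 281.
So 154 < x ≤ 281; integers 155 through 281: 127 values.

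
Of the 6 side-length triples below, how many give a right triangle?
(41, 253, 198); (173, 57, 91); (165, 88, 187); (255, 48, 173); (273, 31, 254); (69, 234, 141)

1

(41,253,198): 41+198 ≤ 253, not a triangle
(173,57,91): 57+91 ≤ 173, not a triangle
(165,88,187): 88²+165² = 34969 = 187² → right
(255,48,173): 48+173 ≤ 255, not a triangle
(273,31,254): 31²+254² = 65477 < 74529 = 273² → obtuse
(69,234,141): 69+141 ≤ 234, not a triangle
1 of the 6 is right.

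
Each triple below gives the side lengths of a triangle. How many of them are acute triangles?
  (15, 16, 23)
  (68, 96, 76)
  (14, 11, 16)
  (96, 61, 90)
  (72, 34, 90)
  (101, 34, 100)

(15,16,23): 15²+16² = 481 < 529 = 23² → obtuse
(68,96,76): 68²+76² = 10400 > 9216 = 96² → acute
(14,11,16): 11²+14² = 317 > 256 = 16² → acute
(96,61,90): 61²+90² = 11821 > 9216 = 96² → acute
(72,34,90): 34²+72² = 6340 < 8100 = 90² → obtuse
(101,34,100): 34²+100² = 11156 > 10201 = 101² → acute
4 of the 6 are acute.

4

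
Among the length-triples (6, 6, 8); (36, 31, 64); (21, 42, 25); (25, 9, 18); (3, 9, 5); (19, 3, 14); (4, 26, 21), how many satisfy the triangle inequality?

4

(6,6,8): 6+6 > 8 → valid
(31,36,64): 31+36 > 64 → valid
(21,25,42): 21+25 > 42 → valid
(9,18,25): 9+18 > 25 → valid
(3,5,9): 3+5 ≤ 9 → not valid
(3,14,19): 3+14 ≤ 19 → not valid
(4,21,26): 4+21 ≤ 26 → not valid
4 of the 7 triples form a triangle.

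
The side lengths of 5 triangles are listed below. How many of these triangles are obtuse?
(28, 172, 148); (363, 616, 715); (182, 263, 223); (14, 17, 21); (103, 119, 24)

2

(28,172,148): 28²+148² = 22688 < 29584 = 172² → obtuse
(363,616,715): 363²+616² = 511225 = 715² → right
(182,263,223): 182²+223² = 82853 > 69169 = 263² → acute
(14,17,21): 14²+17² = 485 > 441 = 21² → acute
(103,119,24): 24²+103² = 11185 < 14161 = 119² → obtuse
2 of the 5 are obtuse.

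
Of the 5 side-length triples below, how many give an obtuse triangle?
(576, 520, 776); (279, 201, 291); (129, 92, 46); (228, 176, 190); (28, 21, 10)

(576,520,776): 520²+576² = 602176 = 776² → right
(279,201,291): 201²+279² = 118242 > 84681 = 291² → acute
(129,92,46): 46²+92² = 10580 < 16641 = 129² → obtuse
(228,176,190): 176²+190² = 67076 > 51984 = 228² → acute
(28,21,10): 10²+21² = 541 < 784 = 28² → obtuse
2 of the 5 are obtuse.

2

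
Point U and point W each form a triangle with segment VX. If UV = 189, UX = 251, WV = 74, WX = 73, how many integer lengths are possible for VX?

From triangle UVX: 62 < VX < 440.
From triangle WVX: 1 < VX < 147.
Intersection: 62 < VX < 147, so integers 63 through 146: 84 values.

84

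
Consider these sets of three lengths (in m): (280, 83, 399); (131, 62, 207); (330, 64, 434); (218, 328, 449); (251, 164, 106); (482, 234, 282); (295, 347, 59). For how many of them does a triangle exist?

4

(83,280,399): 83+280 ≤ 399 → not valid
(62,131,207): 62+131 ≤ 207 → not valid
(64,330,434): 64+330 ≤ 434 → not valid
(218,328,449): 218+328 > 449 → valid
(106,164,251): 106+164 > 251 → valid
(234,282,482): 234+282 > 482 → valid
(59,295,347): 59+295 > 347 → valid
4 of the 7 triples form a triangle.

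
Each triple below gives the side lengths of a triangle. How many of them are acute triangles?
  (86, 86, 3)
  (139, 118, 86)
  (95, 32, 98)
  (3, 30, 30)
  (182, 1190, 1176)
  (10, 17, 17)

5

(86,86,3): 3²+86² = 7405 > 7396 = 86² → acute
(139,118,86): 86²+118² = 21320 > 19321 = 139² → acute
(95,32,98): 32²+95² = 10049 > 9604 = 98² → acute
(3,30,30): 3²+30² = 909 > 900 = 30² → acute
(182,1190,1176): 182²+1176² = 1416100 = 1190² → right
(10,17,17): 10²+17² = 389 > 289 = 17² → acute
5 of the 6 are acute.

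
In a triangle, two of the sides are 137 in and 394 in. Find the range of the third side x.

257 < x < 531

By the triangle inequality, x must be less than 137 + 394 = 531 and greater than |137 − 394| = 257.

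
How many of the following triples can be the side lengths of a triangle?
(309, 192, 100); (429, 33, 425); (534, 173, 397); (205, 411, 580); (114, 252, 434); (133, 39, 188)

3

(100,192,309): 100+192 ≤ 309 → not valid
(33,425,429): 33+425 > 429 → valid
(173,397,534): 173+397 > 534 → valid
(205,411,580): 205+411 > 580 → valid
(114,252,434): 114+252 ≤ 434 → not valid
(39,133,188): 39+133 ≤ 188 → not valid
3 of the 6 triples form a triangle.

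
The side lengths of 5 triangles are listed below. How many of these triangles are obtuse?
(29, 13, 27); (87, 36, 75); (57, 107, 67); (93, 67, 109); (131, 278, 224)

(29,13,27): 13²+27² = 898 > 841 = 29² → acute
(87,36,75): 36²+75² = 6921 < 7569 = 87² → obtuse
(57,107,67): 57²+67² = 7738 < 11449 = 107² → obtuse
(93,67,109): 67²+93² = 13138 > 11881 = 109² → acute
(131,278,224): 131²+224² = 67337 < 77284 = 278² → obtuse
3 of the 5 are obtuse.

3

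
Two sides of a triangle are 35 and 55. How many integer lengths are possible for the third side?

69

The third side lies in the open interval (20, 90).
Integers from 21 to 89 inclusive: 89 − 21 + 1 = 69.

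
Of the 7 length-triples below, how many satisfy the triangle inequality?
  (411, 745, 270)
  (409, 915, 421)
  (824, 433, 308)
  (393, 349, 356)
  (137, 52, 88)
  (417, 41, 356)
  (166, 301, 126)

2

(270,411,745): 270+411 ≤ 745 → not valid
(409,421,915): 409+421 ≤ 915 → not valid
(308,433,824): 308+433 ≤ 824 → not valid
(349,356,393): 349+356 > 393 → valid
(52,88,137): 52+88 > 137 → valid
(41,356,417): 41+356 ≤ 417 → not valid
(126,166,301): 126+166 ≤ 301 → not valid
2 of the 7 triples form a triangle.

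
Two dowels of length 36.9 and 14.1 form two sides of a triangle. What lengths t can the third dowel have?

22.8 < t < 51.0

By the triangle inequality, t must be less than 36.9 + 14.1 = 51.0 and greater than |36.9 − 14.1| = 22.8.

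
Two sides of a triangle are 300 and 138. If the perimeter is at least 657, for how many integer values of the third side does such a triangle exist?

Triangle inequality: 162 < x < 438. Perimeter ≥ 657 gives x ≥ 657 − 300 − 138 = 219.
So 219 ≤ x < 438; integers 219 through 437: 219 values.

219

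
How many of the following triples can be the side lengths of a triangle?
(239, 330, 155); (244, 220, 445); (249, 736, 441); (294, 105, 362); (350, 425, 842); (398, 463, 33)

3

(155,239,330): 155+239 > 330 → valid
(220,244,445): 220+244 > 445 → valid
(249,441,736): 249+441 ≤ 736 → not valid
(105,294,362): 105+294 > 362 → valid
(350,425,842): 350+425 ≤ 842 → not valid
(33,398,463): 33+398 ≤ 463 → not valid
3 of the 6 triples form a triangle.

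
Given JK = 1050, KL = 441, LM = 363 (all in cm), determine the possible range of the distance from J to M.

The maximum is all hops collinear in one direction: 1050 + 441 + 363 = 1854.
The longest hop is 1050; the others sum to 804. Folding the others back against it leaves at least 1050 − 804 = 246.

246 ≤ JM ≤ 1854 cm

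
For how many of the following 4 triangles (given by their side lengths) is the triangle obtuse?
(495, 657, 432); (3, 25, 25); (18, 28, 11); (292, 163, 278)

1

(495,657,432): 432²+495² = 431649 = 657² → right
(3,25,25): 3²+25² = 634 > 625 = 25² → acute
(18,28,11): 11²+18² = 445 < 784 = 28² → obtuse
(292,163,278): 163²+278² = 103853 > 85264 = 292² → acute
1 of the 4 is obtuse.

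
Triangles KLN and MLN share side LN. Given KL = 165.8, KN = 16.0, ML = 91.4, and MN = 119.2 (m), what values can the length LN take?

149.8 < LN < 181.8

From triangle KLN: |165.8 − 16.0| < LN < 165.8 + 16.0, i.e. 149.8 < LN < 181.8.
From triangle MLN: 27.8 < LN < 210.6.
Both must hold, so LN lies in the intersection.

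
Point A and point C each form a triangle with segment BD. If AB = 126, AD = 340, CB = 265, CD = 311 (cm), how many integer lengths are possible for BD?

From triangle ABD: 214 < BD < 466.
From triangle CBD: 46 < BD < 576.
Intersection: 214 < BD < 466, so integers 215 through 465: 251 values.

251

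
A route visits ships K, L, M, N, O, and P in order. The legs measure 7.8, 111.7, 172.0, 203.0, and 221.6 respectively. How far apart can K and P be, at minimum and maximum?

0 ≤ KP ≤ 716.1

The maximum is all hops collinear in one direction: 7.8 + 111.7 + 172.0 + 203.0 + 221.6 = 716.1.
The longest hop is 221.6; the others sum to 494.5. Since 221.6 ≤ 494.5, the path can fold back on itself completely, so the minimum distance is 0.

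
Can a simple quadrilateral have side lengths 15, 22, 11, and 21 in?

Yes

A quadrilateral exists iff every side is shorter than the sum of the others — equivalently, the longest side is less than the sum of the rest.
Longest side 22 < 47 (sum of the remaining 3), so yes.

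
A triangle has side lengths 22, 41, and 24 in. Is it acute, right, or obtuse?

Compare the square of the longest side to the sum of squares of the other two: 22² + 24² = 1060 < 1681 = 41².

obtuse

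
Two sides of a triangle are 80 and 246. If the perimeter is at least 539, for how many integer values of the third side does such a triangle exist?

113

Triangle inequality: 166 < x < 326. Perimeter ≥ 539 gives x ≥ 539 − 80 − 246 = 213.
So 213 ≤ x < 326; integers 213 through 325: 113 values.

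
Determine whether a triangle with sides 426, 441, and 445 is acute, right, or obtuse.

acute

Compare the square of the longest side to the sum of squares of the other two: 426² + 441² = 375957 > 198025 = 445².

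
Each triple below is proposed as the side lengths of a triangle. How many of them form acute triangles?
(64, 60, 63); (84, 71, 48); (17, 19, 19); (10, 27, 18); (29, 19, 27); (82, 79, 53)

(64,60,63): 60²+63² = 7569 > 4096 = 64² → acute
(84,71,48): 48²+71² = 7345 > 7056 = 84² → acute
(17,19,19): 17²+19² = 650 > 361 = 19² → acute
(10,27,18): 10²+18² = 424 < 729 = 27² → obtuse
(29,19,27): 19²+27² = 1090 > 841 = 29² → acute
(82,79,53): 53²+79² = 9050 > 6724 = 82² → acute
5 of the 6 are acute.

5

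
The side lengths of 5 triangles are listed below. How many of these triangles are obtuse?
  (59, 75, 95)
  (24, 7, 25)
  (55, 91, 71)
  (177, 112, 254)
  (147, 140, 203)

2

(59,75,95): 59²+75² = 9106 > 9025 = 95² → acute
(24,7,25): 7²+24² = 625 = 25² → right
(55,91,71): 55²+71² = 8066 < 8281 = 91² → obtuse
(177,112,254): 112²+177² = 43873 < 64516 = 254² → obtuse
(147,140,203): 140²+147² = 41209 = 203² → right
2 of the 5 are obtuse.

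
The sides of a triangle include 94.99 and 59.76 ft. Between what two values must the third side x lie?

35.23 < x < 154.75

By the triangle inequality, x must be less than 94.99 + 59.76 = 154.75 and greater than |94.99 − 59.76| = 35.23.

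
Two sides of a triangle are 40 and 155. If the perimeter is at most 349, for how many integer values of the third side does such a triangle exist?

Triangle inequality: 115 < x < 195. Perimeter ≤ 349 gives x ≤ 349 − 40 − 155 = 154.
So 115 < x ≤ 154; integers 116 through 154: 39 values.

39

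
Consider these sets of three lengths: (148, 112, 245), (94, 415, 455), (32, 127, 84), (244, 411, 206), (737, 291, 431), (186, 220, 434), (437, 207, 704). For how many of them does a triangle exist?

(112,148,245): 112+148 > 245 → valid
(94,415,455): 94+415 > 455 → valid
(32,84,127): 32+84 ≤ 127 → not valid
(206,244,411): 206+244 > 411 → valid
(291,431,737): 291+431 ≤ 737 → not valid
(186,220,434): 186+220 ≤ 434 → not valid
(207,437,704): 207+437 ≤ 704 → not valid
3 of the 7 triples form a triangle.

3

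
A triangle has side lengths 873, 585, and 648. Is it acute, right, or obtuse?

right

Compare the square of the longest side to the sum of squares of the other two: 585² + 648² = 762129 = 873².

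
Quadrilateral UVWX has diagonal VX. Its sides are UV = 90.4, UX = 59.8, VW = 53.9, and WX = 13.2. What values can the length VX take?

From triangle UVX: |90.4 − 59.8| < VX < 90.4 + 59.8, i.e. 30.6 < VX < 150.2.
From triangle WVX: 40.7 < VX < 67.1.
Both must hold, so VX lies in the intersection.

40.7 < VX < 67.1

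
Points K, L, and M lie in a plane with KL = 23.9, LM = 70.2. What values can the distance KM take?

46.3 ≤ KM ≤ 94.1

By the triangle inequality, |23.9 − 70.2| ≤ KM ≤ 23.9 + 70.2.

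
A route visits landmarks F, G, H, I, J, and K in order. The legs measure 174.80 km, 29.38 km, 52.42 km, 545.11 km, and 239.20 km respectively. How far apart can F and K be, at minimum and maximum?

The maximum is all hops collinear in one direction: 174.80 + 29.38 + 52.42 + 545.11 + 239.20 = 1040.91.
The longest hop is 545.11; the others sum to 495.80. Folding the others back against it leaves at least 545.11 − 495.80 = 49.31.

49.31 ≤ FK ≤ 1040.91 km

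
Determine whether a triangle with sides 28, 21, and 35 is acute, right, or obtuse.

right

Compare the square of the longest side to the sum of squares of the other two: 21² + 28² = 1225 = 35².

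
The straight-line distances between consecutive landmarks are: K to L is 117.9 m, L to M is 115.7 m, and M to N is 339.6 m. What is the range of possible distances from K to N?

106.0 ≤ KN ≤ 573.2 m

The maximum is all hops collinear in one direction: 117.9 + 115.7 + 339.6 = 573.2.
The longest hop is 339.6; the others sum to 233.6. Folding the others back against it leaves at least 339.6 − 233.6 = 106.0.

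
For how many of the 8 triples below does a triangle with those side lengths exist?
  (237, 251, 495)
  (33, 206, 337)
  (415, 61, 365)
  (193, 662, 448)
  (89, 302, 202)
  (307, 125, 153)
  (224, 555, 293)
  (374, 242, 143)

(237,251,495): 237+251 ≤ 495 → not valid
(33,206,337): 33+206 ≤ 337 → not valid
(61,365,415): 61+365 > 415 → valid
(193,448,662): 193+448 ≤ 662 → not valid
(89,202,302): 89+202 ≤ 302 → not valid
(125,153,307): 125+153 ≤ 307 → not valid
(224,293,555): 224+293 ≤ 555 → not valid
(143,242,374): 143+242 > 374 → valid
2 of the 8 triples form a triangle.

2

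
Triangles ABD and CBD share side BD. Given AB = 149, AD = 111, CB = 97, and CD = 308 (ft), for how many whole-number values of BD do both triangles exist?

From triangle ABD: 38 < BD < 260.
From triangle CBD: 211 < BD < 405.
Intersection: 211 < BD < 260, so integers 212 through 259: 48 values.

48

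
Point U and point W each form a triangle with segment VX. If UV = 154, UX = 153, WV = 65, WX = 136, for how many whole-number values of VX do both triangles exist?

129

From triangle UVX: 1 < VX < 307.
From triangle WVX: 71 < VX < 201.
Intersection: 71 < VX < 201, so integers 72 through 200: 129 values.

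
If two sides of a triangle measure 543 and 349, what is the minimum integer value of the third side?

195

The third side must be strictly greater than |543 − 349| = 194.
The smallest integer above 194 is 195.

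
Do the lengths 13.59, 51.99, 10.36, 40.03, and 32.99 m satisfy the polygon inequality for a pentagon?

A pentagon exists iff every side is shorter than the sum of the others — equivalently, the longest side is less than the sum of the rest.
Longest side 51.99 < 96.97 (sum of the remaining 4), so yes.

Yes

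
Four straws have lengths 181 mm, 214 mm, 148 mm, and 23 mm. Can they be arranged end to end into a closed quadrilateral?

Yes

A quadrilateral exists iff every side is shorter than the sum of the others — equivalently, the longest side is less than the sum of the rest.
Longest side 214 < 352 (sum of the remaining 3), so yes.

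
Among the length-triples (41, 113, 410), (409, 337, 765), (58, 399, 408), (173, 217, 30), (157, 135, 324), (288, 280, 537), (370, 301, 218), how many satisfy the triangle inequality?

(41,113,410): 41+113 ≤ 410 → not valid
(337,409,765): 337+409 ≤ 765 → not valid
(58,399,408): 58+399 > 408 → valid
(30,173,217): 30+173 ≤ 217 → not valid
(135,157,324): 135+157 ≤ 324 → not valid
(280,288,537): 280+288 > 537 → valid
(218,301,370): 218+301 > 370 → valid
3 of the 7 triples form a triangle.

3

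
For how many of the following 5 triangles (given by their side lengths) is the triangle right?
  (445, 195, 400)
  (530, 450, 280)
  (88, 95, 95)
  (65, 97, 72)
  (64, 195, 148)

(445,195,400): 195²+400² = 198025 = 445² → right
(530,450,280): 280²+450² = 280900 = 530² → right
(88,95,95): 88²+95² = 16769 > 9025 = 95² → acute
(65,97,72): 65²+72² = 9409 = 97² → right
(64,195,148): 64²+148² = 26000 < 38025 = 195² → obtuse
3 of the 5 are right.

3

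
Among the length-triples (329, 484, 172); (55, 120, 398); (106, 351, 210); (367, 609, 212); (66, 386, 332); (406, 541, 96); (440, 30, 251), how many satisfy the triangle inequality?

(172,329,484): 172+329 > 484 → valid
(55,120,398): 55+120 ≤ 398 → not valid
(106,210,351): 106+210 ≤ 351 → not valid
(212,367,609): 212+367 ≤ 609 → not valid
(66,332,386): 66+332 > 386 → valid
(96,406,541): 96+406 ≤ 541 → not valid
(30,251,440): 30+251 ≤ 440 → not valid
2 of the 7 triples form a triangle.

2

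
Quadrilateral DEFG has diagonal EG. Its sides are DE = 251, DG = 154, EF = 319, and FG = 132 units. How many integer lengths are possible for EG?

217

From triangle DEG: 97 < EG < 405.
From triangle FEG: 187 < EG < 451.
Intersection: 187 < EG < 405, so integers 188 through 404: 217 values.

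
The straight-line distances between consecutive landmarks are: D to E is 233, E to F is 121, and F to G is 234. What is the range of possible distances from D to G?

The maximum is all hops collinear in one direction: 233 + 121 + 234 = 588.
The longest hop is 234; the others sum to 354. Since 234 ≤ 354, the path can fold back on itself completely, so the minimum distance is 0.

0 ≤ DG ≤ 588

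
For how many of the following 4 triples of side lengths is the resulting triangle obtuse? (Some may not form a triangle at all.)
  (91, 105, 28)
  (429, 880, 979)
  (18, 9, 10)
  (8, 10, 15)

(91,105,28): 28²+91² = 9065 < 11025 = 105² → obtuse
(429,880,979): 429²+880² = 958441 = 979² → right
(18,9,10): 9²+10² = 181 < 324 = 18² → obtuse
(8,10,15): 8²+10² = 164 < 225 = 15² → obtuse
3 of the 4 are obtuse.

3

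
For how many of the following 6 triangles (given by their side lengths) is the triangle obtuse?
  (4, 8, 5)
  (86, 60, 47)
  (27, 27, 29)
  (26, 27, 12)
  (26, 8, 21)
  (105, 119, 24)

4

(4,8,5): 4²+5² = 41 < 64 = 8² → obtuse
(86,60,47): 47²+60² = 5809 < 7396 = 86² → obtuse
(27,27,29): 27²+27² = 1458 > 841 = 29² → acute
(26,27,12): 12²+26² = 820 > 729 = 27² → acute
(26,8,21): 8²+21² = 505 < 676 = 26² → obtuse
(105,119,24): 24²+105² = 11601 < 14161 = 119² → obtuse
4 of the 6 are obtuse.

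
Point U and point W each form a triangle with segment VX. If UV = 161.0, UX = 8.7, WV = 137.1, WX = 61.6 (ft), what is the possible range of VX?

152.3 < VX < 169.7

From triangle UVX: |161.0 − 8.7| < VX < 161.0 + 8.7, i.e. 152.3 < VX < 169.7.
From triangle WVX: 75.5 < VX < 198.7.
Both must hold, so VX lies in the intersection.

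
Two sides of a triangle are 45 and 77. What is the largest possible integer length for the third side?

The third side must be strictly less than 45 + 77 = 122.
The largest integer below 122 is 121.

121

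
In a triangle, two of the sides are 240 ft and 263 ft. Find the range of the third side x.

23 < x < 503 (ft)

By the triangle inequality, x must be less than 240 + 263 = 503 and greater than |240 − 263| = 23.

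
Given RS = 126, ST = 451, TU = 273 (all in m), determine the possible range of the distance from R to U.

52 ≤ RU ≤ 850 m

The maximum is all hops collinear in one direction: 126 + 451 + 273 = 850.
The longest hop is 451; the others sum to 399. Folding the others back against it leaves at least 451 − 399 = 52.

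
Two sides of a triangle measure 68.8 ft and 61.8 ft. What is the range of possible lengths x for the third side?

By the triangle inequality, x must be less than 68.8 + 61.8 = 130.6 and greater than |68.8 − 61.8| = 7.0.

7.0 < x < 130.6 (ft)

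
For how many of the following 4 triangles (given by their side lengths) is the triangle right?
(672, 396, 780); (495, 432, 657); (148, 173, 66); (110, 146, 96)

(672,396,780): 396²+672² = 608400 = 780² → right
(495,432,657): 432²+495² = 431649 = 657² → right
(148,173,66): 66²+148² = 26260 < 29929 = 173² → obtuse
(110,146,96): 96²+110² = 21316 = 146² → right
3 of the 4 are right.

3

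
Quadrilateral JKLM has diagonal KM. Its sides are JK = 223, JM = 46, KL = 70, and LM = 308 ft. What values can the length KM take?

238 < KM < 269

From triangle JKM: |223 − 46| < KM < 223 + 46, i.e. 177 < KM < 269.
From triangle LKM: 238 < KM < 378.
Both must hold, so KM lies in the intersection.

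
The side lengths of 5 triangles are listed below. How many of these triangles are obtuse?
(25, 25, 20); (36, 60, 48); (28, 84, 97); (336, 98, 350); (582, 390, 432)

(25,25,20): 20²+25² = 1025 > 625 = 25² → acute
(36,60,48): 36²+48² = 3600 = 60² → right
(28,84,97): 28²+84² = 7840 < 9409 = 97² → obtuse
(336,98,350): 98²+336² = 122500 = 350² → right
(582,390,432): 390²+432² = 338724 = 582² → right
1 of the 5 is obtuse.

1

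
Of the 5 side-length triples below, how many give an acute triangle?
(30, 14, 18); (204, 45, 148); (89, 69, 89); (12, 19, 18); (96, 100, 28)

2

(30,14,18): 14²+18² = 520 < 900 = 30² → obtuse
(204,45,148): 45+148 ≤ 204, not a triangle
(89,69,89): 69²+89² = 12682 > 7921 = 89² → acute
(12,19,18): 12²+18² = 468 > 361 = 19² → acute
(96,100,28): 28²+96² = 10000 = 100² → right
2 of the 5 are acute.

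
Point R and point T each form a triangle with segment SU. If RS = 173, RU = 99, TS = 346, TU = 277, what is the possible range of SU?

From triangle RSU: |173 − 99| < SU < 173 + 99, i.e. 74 < SU < 272.
From triangle TSU: 69 < SU < 623.
Both must hold, so SU lies in the intersection.

74 < SU < 272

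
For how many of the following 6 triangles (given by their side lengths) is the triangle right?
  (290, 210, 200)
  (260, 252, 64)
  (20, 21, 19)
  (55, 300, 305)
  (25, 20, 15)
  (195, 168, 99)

5

(290,210,200): 200²+210² = 84100 = 290² → right
(260,252,64): 64²+252² = 67600 = 260² → right
(20,21,19): 19²+20² = 761 > 441 = 21² → acute
(55,300,305): 55²+300² = 93025 = 305² → right
(25,20,15): 15²+20² = 625 = 25² → right
(195,168,99): 99²+168² = 38025 = 195² → right
5 of the 6 are right.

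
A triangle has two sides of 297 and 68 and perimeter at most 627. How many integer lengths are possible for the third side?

33

Triangle inequality: 229 < x < 365. Perimeter ≤ 627 gives x ≤ 627 − 297 − 68 = 262.
So 229 < x ≤ 262; integers 230 through 262: 33 values.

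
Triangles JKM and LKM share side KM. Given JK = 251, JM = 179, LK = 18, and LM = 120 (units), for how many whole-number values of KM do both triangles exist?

35

From triangle JKM: 72 < KM < 430.
From triangle LKM: 102 < KM < 138.
Intersection: 102 < KM < 138, so integers 103 through 137: 35 values.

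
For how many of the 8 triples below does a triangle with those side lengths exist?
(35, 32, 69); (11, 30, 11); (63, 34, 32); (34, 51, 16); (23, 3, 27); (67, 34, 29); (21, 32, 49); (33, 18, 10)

(32,35,69): 32+35 ≤ 69 → not valid
(11,11,30): 11+11 ≤ 30 → not valid
(32,34,63): 32+34 > 63 → valid
(16,34,51): 16+34 ≤ 51 → not valid
(3,23,27): 3+23 ≤ 27 → not valid
(29,34,67): 29+34 ≤ 67 → not valid
(21,32,49): 21+32 > 49 → valid
(10,18,33): 10+18 ≤ 33 → not valid
2 of the 8 triples form a triangle.

2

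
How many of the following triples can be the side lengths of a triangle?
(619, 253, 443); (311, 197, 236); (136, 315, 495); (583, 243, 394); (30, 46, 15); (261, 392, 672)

(253,443,619): 253+443 > 619 → valid
(197,236,311): 197+236 > 311 → valid
(136,315,495): 136+315 ≤ 495 → not valid
(243,394,583): 243+394 > 583 → valid
(15,30,46): 15+30 ≤ 46 → not valid
(261,392,672): 261+392 ≤ 672 → not valid
3 of the 6 triples form a triangle.

3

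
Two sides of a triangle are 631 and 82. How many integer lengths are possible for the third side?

163

The third side lies in the open interval (549, 713).
Integers from 550 to 712 inclusive: 712 − 550 + 1 = 163.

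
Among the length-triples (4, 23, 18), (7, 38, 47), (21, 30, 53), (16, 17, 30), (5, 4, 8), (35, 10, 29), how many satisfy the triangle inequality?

3

(4,18,23): 4+18 ≤ 23 → not valid
(7,38,47): 7+38 ≤ 47 → not valid
(21,30,53): 21+30 ≤ 53 → not valid
(16,17,30): 16+17 > 30 → valid
(4,5,8): 4+5 > 8 → valid
(10,29,35): 10+29 > 35 → valid
3 of the 6 triples form a triangle.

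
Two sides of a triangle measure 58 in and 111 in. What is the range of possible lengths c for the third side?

53 < c < 169 (in)

By the triangle inequality, c must be less than 58 + 111 = 169 and greater than |58 − 111| = 53.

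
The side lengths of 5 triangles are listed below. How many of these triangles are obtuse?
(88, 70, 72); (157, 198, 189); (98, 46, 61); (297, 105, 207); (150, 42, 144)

(88,70,72): 70²+72² = 10084 > 7744 = 88² → acute
(157,198,189): 157²+189² = 60370 > 39204 = 198² → acute
(98,46,61): 46²+61² = 5837 < 9604 = 98² → obtuse
(297,105,207): 105²+207² = 53874 < 88209 = 297² → obtuse
(150,42,144): 42²+144² = 22500 = 150² → right
2 of the 5 are obtuse.

2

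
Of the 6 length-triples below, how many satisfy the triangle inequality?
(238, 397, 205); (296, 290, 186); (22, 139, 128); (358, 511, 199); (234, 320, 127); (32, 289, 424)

(205,238,397): 205+238 > 397 → valid
(186,290,296): 186+290 > 296 → valid
(22,128,139): 22+128 > 139 → valid
(199,358,511): 199+358 > 511 → valid
(127,234,320): 127+234 > 320 → valid
(32,289,424): 32+289 ≤ 424 → not valid
5 of the 6 triples form a triangle.

5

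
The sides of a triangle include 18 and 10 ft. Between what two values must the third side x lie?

8 < x < 28

By the triangle inequality, x must be less than 18 + 10 = 28 and greater than |18 − 10| = 8.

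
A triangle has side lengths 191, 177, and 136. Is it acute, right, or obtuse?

Compare the square of the longest side to the sum of squares of the other two: 136² + 177² = 49825 > 36481 = 191².

acute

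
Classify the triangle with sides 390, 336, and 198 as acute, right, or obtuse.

right

Compare the square of the longest side to the sum of squares of the other two: 198² + 336² = 152100 = 390².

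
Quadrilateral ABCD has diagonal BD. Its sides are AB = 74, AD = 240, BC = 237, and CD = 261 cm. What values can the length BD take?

From triangle ABD: |74 − 240| < BD < 74 + 240, i.e. 166 < BD < 314.
From triangle CBD: 24 < BD < 498.
Both must hold, so BD lies in the intersection.

166 < BD < 314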